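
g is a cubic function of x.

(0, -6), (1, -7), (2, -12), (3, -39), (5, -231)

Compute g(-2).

Write g(x) = ax³ + bx² + cx + d; the 5 given values yield a linear system in the 4 coefficients.
Solving, g(x) = -3x³ + 7x² - 5x - 6.
Then g(-2) = 56.

56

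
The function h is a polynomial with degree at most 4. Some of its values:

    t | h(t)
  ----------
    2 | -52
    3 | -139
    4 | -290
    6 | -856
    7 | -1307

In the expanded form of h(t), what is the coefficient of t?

-5

Write h(t) = at^4 + bt³ + ct² + dt + e; the 5 given values yield a linear system in the 5 coefficients.
Solving, the leading coefficient vanishes, and h(t) = -3t³ - 5t² - 5t + 2.
The coefficient of t is -5.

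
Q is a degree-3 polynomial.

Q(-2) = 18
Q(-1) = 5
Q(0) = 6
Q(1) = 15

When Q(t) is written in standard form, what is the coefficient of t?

6

Write Q(t) = at³ + bt² + ct + d; the 4 given values yield a linear system in the 4 coefficients.
Solving, Q(t) = -t³ + 4t² + 6t + 6.
The coefficient of t is 6.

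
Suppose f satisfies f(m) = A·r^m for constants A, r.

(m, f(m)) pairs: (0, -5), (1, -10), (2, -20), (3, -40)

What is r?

Consecutive ratio: -10/(-5) = 2, and -20/(-10) = 2, so r = 2.
Then A·2^0 = -5 gives A = -5, and f(m) = -5·2^m.

2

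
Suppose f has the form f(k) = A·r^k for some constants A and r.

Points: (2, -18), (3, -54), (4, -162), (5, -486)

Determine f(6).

Consecutive ratio: -54/(-18) = 3, and -162/(-54) = 3, so r = 3.
Then A·3^2 = -18 gives A = -2, and f(k) = -2·3^k.
f(6) = -2·3^6 = -1458.

-1458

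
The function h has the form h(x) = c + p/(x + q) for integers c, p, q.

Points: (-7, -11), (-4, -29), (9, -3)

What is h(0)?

3

(h(x) − c)(x + q) = p for each data point; the three points give a linear system in c and q, then p follows.
Solving: c = -5, q = 3, p = 24, so h(x) = -5 + 24/(x + 3).
Then h(0) = -5 + 24/3 = 3.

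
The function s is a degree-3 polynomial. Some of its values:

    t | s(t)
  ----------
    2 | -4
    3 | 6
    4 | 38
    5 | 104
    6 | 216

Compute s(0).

First differences: 10, 32, 66, 112. Second differences: 22, 34, 46. Third differences: 12, 12.
Level-3 differences are constant, so s has degree 3.
Fitting a degree-3 polynomial gives s(t) = 2t³ - 7t² + 7t - 6.
Then s(0) = -6.

-6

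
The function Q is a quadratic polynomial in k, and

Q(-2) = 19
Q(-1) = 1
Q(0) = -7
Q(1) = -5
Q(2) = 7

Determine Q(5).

103

Write Q(k) = ak² + bk + c; the 5 given values yield a linear system in the 3 coefficients.
Solving, Q(k) = 5k² - 3k - 7.
Then Q(5) = 103.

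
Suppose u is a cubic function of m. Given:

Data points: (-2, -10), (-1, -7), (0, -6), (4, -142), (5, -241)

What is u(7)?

Write u(m) = am³ + bm² + cm + d; the 5 given values yield a linear system in the 4 coefficients.
Solving, u(m) = -m³ - 4m² - 2m - 6.
Then u(7) = -559.

-559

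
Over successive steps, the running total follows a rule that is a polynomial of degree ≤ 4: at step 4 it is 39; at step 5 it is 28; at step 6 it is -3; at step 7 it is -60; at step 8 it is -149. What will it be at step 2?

Write the value at m as h(m).
First differences: -11, -31, -57, -89. Second differences: -20, -26, -32. Third differences: -6, -6.
Level-3 differences are constant, so h has degree 3.
Fitting a degree-3 polynomial gives h(m) = -m³ + 5m² + 5m + 3.
Then h(2) = 25.

25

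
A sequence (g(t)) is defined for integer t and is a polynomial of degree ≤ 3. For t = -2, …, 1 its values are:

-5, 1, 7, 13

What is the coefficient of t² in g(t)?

First differences: 6, 6, 6.
Level-1 differences are constant, so g has degree 1.
Fitting a degree-1 polynomial gives g(t) = 6t + 7.
The coefficient of t² is 0.

0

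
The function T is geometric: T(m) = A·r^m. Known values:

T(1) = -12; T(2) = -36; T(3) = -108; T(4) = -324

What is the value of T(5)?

-972

Consecutive ratio: -36/(-12) = 3, and -108/(-36) = 3, so r = 3.
Then A·3^1 = -12 gives A = -4, and T(m) = -4·3^m.
T(5) = -4·3^5 = -972.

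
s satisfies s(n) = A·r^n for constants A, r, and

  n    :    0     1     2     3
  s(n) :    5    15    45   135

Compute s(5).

Consecutive ratio: 15/5 = 3, and 45/15 = 3, so r = 3.
Then A·3^0 = 5 gives A = 5, and s(n) = 5·3^n.
s(5) = 5·3^5 = 1215.

1215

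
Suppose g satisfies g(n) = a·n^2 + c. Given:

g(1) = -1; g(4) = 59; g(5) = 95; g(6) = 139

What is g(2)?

From g(1) = -1 and g(4) = 59: 1a + c = -1 and 16a + c = 59.
Subtracting: 15a = 60, so a = 4; then c = -1 − 4·1 = -5.
So g(n) = 4n² − 5, and g(2) = 11.

11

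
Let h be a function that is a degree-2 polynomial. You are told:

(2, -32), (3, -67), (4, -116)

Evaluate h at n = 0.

Write h(n) = an² + bn + c; the 3 given values yield a linear system in the 3 coefficients.
Solving, h(n) = -7n² - 4.
Then h(0) = -4.

-4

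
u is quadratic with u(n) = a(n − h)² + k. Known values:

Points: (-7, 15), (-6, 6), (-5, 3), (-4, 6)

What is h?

-5

First differences -9, -3, 3; second difference 6 = 2a, so a = 3.
Expanding, the n-coefficient is −2ah = -6h; matching it to the data gives h = -5, and then k = 3.
So u(n) = 3(n + 5)² + 3.
Hence h = -5.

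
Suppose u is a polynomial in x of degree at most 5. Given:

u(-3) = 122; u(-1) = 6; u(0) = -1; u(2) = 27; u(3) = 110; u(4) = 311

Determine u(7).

2582

Write u(x) = ax^5 + bx^4 + cx³ + dx² + ex + p; the 6 given values yield a linear system in the 6 coefficients.
Solving, the leading coefficient vanishes, and u(x) = x^4 + 4x² - 2x - 1.
Then u(7) = 2582.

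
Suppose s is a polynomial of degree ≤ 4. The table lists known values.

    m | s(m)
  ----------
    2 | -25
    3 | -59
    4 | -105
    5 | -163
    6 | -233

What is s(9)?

First differences: -34, -46, -58, -70. Second differences: -12, -12, -12.
Level-2 differences are constant, so s has degree 2.
Fitting a degree-2 polynomial gives s(m) = -6m² - 4m + 7.
Then s(9) = -515.

-515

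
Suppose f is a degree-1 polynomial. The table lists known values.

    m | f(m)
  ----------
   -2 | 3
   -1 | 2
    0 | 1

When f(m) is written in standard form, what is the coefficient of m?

-1

First differences: -1, -1.
Level-1 differences are constant, so f has degree 1.
Fitting a degree-1 polynomial gives f(m) = -m + 1.
The coefficient of m is -1.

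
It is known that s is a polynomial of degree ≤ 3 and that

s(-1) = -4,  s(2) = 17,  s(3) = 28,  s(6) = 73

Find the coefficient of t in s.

Write s(t) = at³ + bt² + ct + d; the 4 given values yield a linear system in the 4 coefficients.
Solving, the leading coefficient vanishes, and s(t) = t² + 6t + 1.
The coefficient of t is 6.

6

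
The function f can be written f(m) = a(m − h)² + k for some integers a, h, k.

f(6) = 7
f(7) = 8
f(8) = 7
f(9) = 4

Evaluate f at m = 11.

-8

First differences 1, -1, -3; second difference -2 = 2a, so a = -1.
Expanding, the m-coefficient is −2ah = 2h; matching it to the data gives h = 7, and then k = 8.
So f(m) = -1(m − 7)² + 8.
f(11) = -1·4² + 8 = -8.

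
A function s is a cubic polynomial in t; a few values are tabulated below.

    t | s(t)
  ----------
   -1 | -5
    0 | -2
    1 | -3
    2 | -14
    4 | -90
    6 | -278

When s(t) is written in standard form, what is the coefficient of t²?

-2

Write s(t) = at³ + bt² + ct + d; the 6 given values yield a linear system in the 4 coefficients.
Solving, s(t) = -t³ - 2t² + 2t - 2.
The coefficient of t² is -2.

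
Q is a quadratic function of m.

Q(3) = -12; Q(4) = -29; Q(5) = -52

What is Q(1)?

Write Q(m) = am² + bm + c; the 3 given values yield a linear system in the 3 coefficients.
Solving, Q(m) = -3m² + 4m + 3.
Then Q(1) = 4.

4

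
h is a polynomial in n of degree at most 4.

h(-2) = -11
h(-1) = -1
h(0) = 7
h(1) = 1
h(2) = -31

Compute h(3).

-101

Write h(n) = an^4 + bn³ + cn² + dn + e; the 5 given values yield a linear system in the 5 coefficients.
Solving, the leading coefficient vanishes, and h(n) = -2n³ - 7n² + 3n + 7.
Then h(3) = -101.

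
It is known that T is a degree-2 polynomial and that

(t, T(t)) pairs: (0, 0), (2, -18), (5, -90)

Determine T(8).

-216

Write T(t) = at² + bt + c; the 3 given values yield a linear system in the 3 coefficients.
Solving, T(t) = -3t² - 3t.
Then T(8) = -216.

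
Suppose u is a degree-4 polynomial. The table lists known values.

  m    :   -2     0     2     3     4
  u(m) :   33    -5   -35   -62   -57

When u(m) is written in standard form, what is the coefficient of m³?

Write u(m) = am^4 + bm³ + cm² + dm + e; the 5 given values yield a linear system in the 5 coefficients.
Solving, u(m) = m^4 - 4m³ - 3m² - m - 5.
The coefficient of m³ is -4.

-4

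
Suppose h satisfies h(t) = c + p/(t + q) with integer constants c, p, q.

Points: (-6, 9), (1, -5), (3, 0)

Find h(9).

(h(t) − c)(t + q) = p for each data point; the three points give a linear system in c and q, then p follows.
Solving: c = 5, q = 1, p = -20, so h(t) = 5 − 20/(t + 1).
Then h(9) = 5 − 20/10 = 3.

3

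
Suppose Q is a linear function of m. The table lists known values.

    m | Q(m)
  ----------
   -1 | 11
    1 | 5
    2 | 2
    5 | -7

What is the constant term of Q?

Write Q(m) = am + b; the 4 given values yield a linear system in the 2 coefficients.
Solving, Q(m) = -3m + 8.
The constant term is Q(0) = 8.

8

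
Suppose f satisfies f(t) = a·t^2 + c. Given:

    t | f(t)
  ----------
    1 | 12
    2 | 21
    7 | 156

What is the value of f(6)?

117

From f(1) = 12 and f(2) = 21: 1a + c = 12 and 4a + c = 21.
Subtracting: 3a = 9, so a = 3; then c = 12 − 3·1 = 9.
So f(t) = 3t² + 9, and f(6) = 117.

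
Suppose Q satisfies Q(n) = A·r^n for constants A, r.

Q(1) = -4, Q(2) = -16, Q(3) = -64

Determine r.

Consecutive ratio: -16/(-4) = 4, and -64/(-16) = 4, so r = 4.
Then A·4^1 = -4 gives A = -1, and Q(n) = -1·4^n.

4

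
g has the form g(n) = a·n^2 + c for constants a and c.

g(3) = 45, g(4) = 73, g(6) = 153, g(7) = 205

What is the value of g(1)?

13

From g(3) = 45 and g(4) = 73: 9a + c = 45 and 16a + c = 73.
Subtracting: 7a = 28, so a = 4; then c = 45 − 4·9 = 9.
So g(n) = 4n² + 9, and g(1) = 13.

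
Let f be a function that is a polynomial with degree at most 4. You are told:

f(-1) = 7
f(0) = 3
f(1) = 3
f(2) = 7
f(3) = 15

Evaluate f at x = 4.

Write f(x) = ax^4 + bx³ + cx² + dx + e; the 5 given values yield a linear system in the 5 coefficients.
Solving, the top 2 coefficients vanish, and f(x) = 2x² - 2x + 3.
Then f(4) = 27.

27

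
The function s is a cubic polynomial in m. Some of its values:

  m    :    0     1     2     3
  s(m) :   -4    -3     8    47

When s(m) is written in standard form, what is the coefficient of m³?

3

Write s(m) = am³ + bm² + cm + d; the 4 given values yield a linear system in the 4 coefficients.
Solving, s(m) = 3m³ - 4m² + 2m - 4.
The coefficient of m³ is 3.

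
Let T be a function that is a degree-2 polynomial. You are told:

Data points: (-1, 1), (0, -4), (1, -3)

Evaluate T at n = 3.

17

Write T(n) = an² + bn + c; the 3 given values yield a linear system in the 3 coefficients.
Solving, T(n) = 3n² - 2n - 4.
Then T(3) = 17.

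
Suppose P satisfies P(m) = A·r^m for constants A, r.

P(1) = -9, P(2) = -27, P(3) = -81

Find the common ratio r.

Consecutive ratio: -27/(-9) = 3, and -81/(-27) = 3, so r = 3.
Then A·3^1 = -9 gives A = -3, and P(m) = -3·3^m.

3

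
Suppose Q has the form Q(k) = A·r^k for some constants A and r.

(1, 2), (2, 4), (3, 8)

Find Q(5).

32

Consecutive ratio: 4/2 = 2, and 8/4 = 2, so r = 2.
Then A·2^1 = 2 gives A = 1, and Q(k) = 1·2^k.
Q(5) = 1·2^5 = 32.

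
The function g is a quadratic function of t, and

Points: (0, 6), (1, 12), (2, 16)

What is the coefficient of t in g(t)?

Write g(t) = at² + bt + c; the 3 given values yield a linear system in the 3 coefficients.
Solving, g(t) = -t² + 7t + 6.
The coefficient of t is 7.

7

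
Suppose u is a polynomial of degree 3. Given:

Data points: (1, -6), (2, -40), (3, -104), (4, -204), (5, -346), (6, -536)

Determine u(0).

First differences: -34, -64, -100, -142, -190. Second differences: -30, -36, -42, -48. Third differences: -6, -6, -6.
Level-3 differences are constant, so u has degree 3.
Fitting a degree-3 polynomial gives u(t) = -t³ - 9t² + 4.
Then u(0) = 4.

4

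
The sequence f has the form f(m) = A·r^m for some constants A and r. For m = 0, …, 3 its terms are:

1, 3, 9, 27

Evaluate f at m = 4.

Consecutive ratio: 3/1 = 3, and 9/3 = 3, so r = 3.
Then A·3^0 = 1 gives A = 1, and f(m) = 1·3^m.
f(4) = 1·3^4 = 81.

81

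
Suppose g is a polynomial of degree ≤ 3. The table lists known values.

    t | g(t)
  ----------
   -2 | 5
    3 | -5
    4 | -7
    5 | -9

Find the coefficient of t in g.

Write g(t) = at³ + bt² + ct + d; the 4 given values yield a linear system in the 4 coefficients.
Solving, the top 2 coefficients vanish, and g(t) = -2t + 1.
The coefficient of t is -2.

-2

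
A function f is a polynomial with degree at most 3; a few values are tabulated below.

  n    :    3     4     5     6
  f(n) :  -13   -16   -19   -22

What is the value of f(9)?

First differences: -3, -3, -3.
Level-1 differences are constant, so f has degree 1.
Fitting a degree-1 polynomial gives f(n) = -3n - 4.
Then f(9) = -31.

-31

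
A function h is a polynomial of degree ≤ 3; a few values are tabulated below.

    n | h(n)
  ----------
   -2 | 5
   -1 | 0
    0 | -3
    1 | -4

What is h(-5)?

32

First differences: -5, -3, -1. Second differences: 2, 2.
Level-2 differences are constant, so h has degree 2.
Fitting a degree-2 polynomial gives h(n) = n² - 2n - 3.
Then h(-5) = 32.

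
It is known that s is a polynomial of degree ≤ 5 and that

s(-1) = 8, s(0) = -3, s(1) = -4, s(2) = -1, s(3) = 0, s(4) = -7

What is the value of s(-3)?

84

First differences: -11, -1, 3, 1, -7. Second differences: 10, 4, -2, -8. Third differences: -6, -6, -6.
Level-3 differences are constant, so s has degree 3.
Fitting a degree-3 polynomial gives s(n) = -n³ + 5n² - 5n - 3.
Then s(-3) = 84.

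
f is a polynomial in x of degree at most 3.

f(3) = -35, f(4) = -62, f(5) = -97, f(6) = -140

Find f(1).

Write f(x) = ax³ + bx² + cx + d; the 4 given values yield a linear system in the 4 coefficients.
Solving, the leading coefficient vanishes, and f(x) = -4x² + x - 2.
Then f(1) = -5.

-5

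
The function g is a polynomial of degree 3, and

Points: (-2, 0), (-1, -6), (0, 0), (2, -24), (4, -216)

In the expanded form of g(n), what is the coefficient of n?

6

Write g(n) = an³ + bn² + cn + d; the 5 given values yield a linear system in the 4 coefficients.
Solving, g(n) = -3n³ - 3n² + 6n.
The coefficient of n is 6.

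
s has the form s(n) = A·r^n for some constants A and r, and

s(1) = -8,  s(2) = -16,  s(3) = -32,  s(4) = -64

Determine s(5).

-128

Consecutive ratio: -16/(-8) = 2, and -32/(-16) = 2, so r = 2.
Then A·2^1 = -8 gives A = -4, and s(n) = -4·2^n.
s(5) = -4·2^5 = -128.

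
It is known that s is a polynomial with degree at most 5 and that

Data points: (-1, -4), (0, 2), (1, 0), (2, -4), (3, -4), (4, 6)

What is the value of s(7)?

First differences: 6, -2, -4, 0, 10. Second differences: -8, -2, 4, 10. Third differences: 6, 6, 6.
Level-3 differences are constant, so s has degree 3.
Fitting a degree-3 polynomial gives s(k) = k³ - 4k² + k + 2.
Then s(7) = 156.

156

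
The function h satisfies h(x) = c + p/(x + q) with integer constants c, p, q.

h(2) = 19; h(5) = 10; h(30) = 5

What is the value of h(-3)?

(h(x) − c)(x + q) = p for each data point; the three points give a linear system in c and q, then p follows.
Solving: c = 4, q = 0, p = 30, so h(x) = 4 + 30/(x + 0).
Then h(-3) = 4 + 30/(-3) = -6.

-6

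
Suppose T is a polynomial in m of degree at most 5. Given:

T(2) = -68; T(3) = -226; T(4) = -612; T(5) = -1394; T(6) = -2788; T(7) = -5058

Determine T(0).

First differences: -158, -386, -782, -1394, -2270. Second differences: -228, -396, -612, -876. Third differences: -168, -216, -264. Fourth differences: -48, -48.
Level-4 differences are constant, so T has degree 4.
Fitting a degree-4 polynomial gives T(m) = -2m^4 - 4m² - 8m - 4.
Then T(0) = -4.

-4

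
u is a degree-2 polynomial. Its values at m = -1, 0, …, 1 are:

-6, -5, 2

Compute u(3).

34

Write u(m) = am² + bm + c; the 3 given values yield a linear system in the 3 coefficients.
Solving, u(m) = 3m² + 4m - 5.
Then u(3) = 34.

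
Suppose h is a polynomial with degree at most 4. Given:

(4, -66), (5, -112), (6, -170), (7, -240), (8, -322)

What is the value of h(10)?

First differences: -46, -58, -70, -82. Second differences: -12, -12, -12.
Level-2 differences are constant, so h has degree 2.
Fitting a degree-2 polynomial gives h(k) = -6k² + 8k - 2.
Then h(10) = -522.

-522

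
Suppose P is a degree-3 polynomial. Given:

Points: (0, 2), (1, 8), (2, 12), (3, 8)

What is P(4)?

-10

Write P(n) = an³ + bn² + cn + d; the 4 given values yield a linear system in the 4 coefficients.
Solving, P(n) = -n³ + 2n² + 5n + 2.
Then P(4) = -10.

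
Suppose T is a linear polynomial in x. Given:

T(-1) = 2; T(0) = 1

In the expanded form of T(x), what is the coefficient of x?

-1

Write T(x) = ax + b; the 2 given values yield a linear system in the 2 coefficients.
Solving, T(x) = -x + 1.
The coefficient of x is -1.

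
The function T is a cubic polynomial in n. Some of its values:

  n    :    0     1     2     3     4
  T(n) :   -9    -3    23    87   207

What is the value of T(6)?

687

First differences: 6, 26, 64, 120. Second differences: 20, 38, 56. Third differences: 18, 18.
Level-3 differences are constant, so T has degree 3.
Fitting a degree-3 polynomial gives T(n) = 3n³ + n² + 2n - 9.
Then T(6) = 687.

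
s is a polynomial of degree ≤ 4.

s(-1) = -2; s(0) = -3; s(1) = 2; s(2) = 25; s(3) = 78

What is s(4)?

173

Write s(n) = an^4 + bn³ + cn² + dn + e; the 5 given values yield a linear system in the 5 coefficients.
Solving, the leading coefficient vanishes, and s(n) = 2n³ + 3n² - 3.
Then s(4) = 173.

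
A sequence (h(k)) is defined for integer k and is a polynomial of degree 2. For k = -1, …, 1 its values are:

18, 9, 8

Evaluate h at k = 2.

Write h(k) = ak² + bk + c; the 3 given values yield a linear system in the 3 coefficients.
Solving, h(k) = 4k² - 5k + 9.
Then h(2) = 15.

15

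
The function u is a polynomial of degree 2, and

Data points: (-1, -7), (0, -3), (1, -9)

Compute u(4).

-87

Write u(m) = am² + bm + c; the 3 given values yield a linear system in the 3 coefficients.
Solving, u(m) = -5m² - m - 3.
Then u(4) = -87.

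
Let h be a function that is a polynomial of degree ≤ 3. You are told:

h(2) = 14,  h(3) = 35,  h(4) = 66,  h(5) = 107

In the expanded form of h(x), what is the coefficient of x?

-4

Write h(x) = ax³ + bx² + cx + d; the 4 given values yield a linear system in the 4 coefficients.
Solving, the leading coefficient vanishes, and h(x) = 5x² - 4x + 2.
The coefficient of x is -4.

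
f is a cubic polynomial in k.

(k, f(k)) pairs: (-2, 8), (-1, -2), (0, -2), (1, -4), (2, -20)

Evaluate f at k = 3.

-62

Write f(k) = ak³ + bk² + ck + d; the 5 given values yield a linear system in the 4 coefficients.
Solving, f(k) = -2k³ - k² + k - 2.
Then f(3) = -62.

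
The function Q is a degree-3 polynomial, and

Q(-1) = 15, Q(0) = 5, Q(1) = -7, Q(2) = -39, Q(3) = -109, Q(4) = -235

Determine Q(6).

First differences: -10, -12, -32, -70, -126. Second differences: -2, -20, -38, -56. Third differences: -18, -18, -18.
Level-3 differences are constant, so Q has degree 3.
Fitting a degree-3 polynomial gives Q(m) = -3m³ - m² - 8m + 5.
Then Q(6) = -727.

-727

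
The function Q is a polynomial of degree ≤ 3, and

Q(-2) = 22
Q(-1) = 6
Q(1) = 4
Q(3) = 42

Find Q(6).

Write Q(n) = an³ + bn² + cn + d; the 4 given values yield a linear system in the 4 coefficients.
Solving, the leading coefficient vanishes, and Q(n) = 5n² - n.
Then Q(6) = 174.

174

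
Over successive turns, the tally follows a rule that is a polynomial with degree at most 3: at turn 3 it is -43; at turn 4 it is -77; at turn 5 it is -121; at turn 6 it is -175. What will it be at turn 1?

Write the value at x as u(x).
First differences: -34, -44, -54. Second differences: -10, -10.
Level-2 differences are constant, so u has degree 2.
Fitting a degree-2 polynomial gives u(x) = -5x² + x - 1.
Then u(1) = -5.

-5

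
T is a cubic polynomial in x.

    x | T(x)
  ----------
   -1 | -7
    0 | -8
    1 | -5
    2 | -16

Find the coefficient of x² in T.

2

Write T(x) = ax³ + bx² + cx + d; the 4 given values yield a linear system in the 4 coefficients.
Solving, T(x) = -3x³ + 2x² + 4x - 8.
The coefficient of x² is 2.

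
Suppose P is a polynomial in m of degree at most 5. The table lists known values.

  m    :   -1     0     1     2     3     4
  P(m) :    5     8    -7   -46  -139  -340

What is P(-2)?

-34

First differences: 3, -15, -39, -93, -201. Second differences: -18, -24, -54, -108. Third differences: -6, -30, -54. Fourth differences: -24, -24.
Level-4 differences are constant, so P has degree 4.
Fitting a degree-4 polynomial gives P(m) = -m^4 + m³ - 8m² - 7m + 8.
Then P(-2) = -34.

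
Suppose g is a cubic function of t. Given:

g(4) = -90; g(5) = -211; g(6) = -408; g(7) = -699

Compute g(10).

-2316

Write g(t) = at³ + bt² + ct + d; the 4 given values yield a linear system in the 4 coefficients.
Solving, g(t) = -3t³ + 7t² - t - 6.
Then g(10) = -2316.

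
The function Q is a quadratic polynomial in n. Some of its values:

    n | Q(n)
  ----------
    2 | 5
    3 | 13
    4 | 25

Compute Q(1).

1

Write Q(n) = an² + bn + c; the 3 given values yield a linear system in the 3 coefficients.
Solving, Q(n) = 2n² - 2n + 1.
Then Q(1) = 1.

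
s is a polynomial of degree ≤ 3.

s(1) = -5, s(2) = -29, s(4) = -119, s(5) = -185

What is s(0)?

5

Write s(m) = am³ + bm² + cm + d; the 4 given values yield a linear system in the 4 coefficients.
Solving, the leading coefficient vanishes, and s(m) = -7m² - 3m + 5.
Then s(0) = 5.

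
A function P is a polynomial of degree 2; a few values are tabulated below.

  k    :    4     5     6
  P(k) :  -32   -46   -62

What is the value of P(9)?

Write P(k) = ak² + bk + c; the 3 given values yield a linear system in the 3 coefficients.
Solving, P(k) = -k² - 5k + 4.
Then P(9) = -122.

-122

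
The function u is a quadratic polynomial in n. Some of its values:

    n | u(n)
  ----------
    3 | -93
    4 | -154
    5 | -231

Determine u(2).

Write u(n) = an² + bn + c; the 3 given values yield a linear system in the 3 coefficients.
Solving, u(n) = -8n² - 5n - 6.
Then u(2) = -48.

-48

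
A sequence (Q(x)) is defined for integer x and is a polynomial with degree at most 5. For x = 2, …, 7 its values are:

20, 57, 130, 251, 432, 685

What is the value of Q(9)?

1455

Write Q(x) = ax^5 + bx^4 + cx³ + dx² + ex + p; the 6 given values yield a linear system in the 6 coefficients.
Solving, the top 2 coefficients vanish, and Q(x) = 2x³ - x + 6.
Then Q(9) = 1455.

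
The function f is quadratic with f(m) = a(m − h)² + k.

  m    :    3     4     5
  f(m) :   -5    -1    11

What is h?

3

First differences 4, 12; second difference 8 = 2a, so a = 4.
Expanding, the m-coefficient is −2ah = -8h; matching it to the data gives h = 3, and then k = -5.
So f(m) = 4(m − 3)² − 5.
Hence h = 3.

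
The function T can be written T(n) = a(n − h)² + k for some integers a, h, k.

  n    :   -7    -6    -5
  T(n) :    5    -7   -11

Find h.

First differences -12, -4; second difference 8 = 2a, so a = 4.
Expanding, the n-coefficient is −2ah = -8h; matching it to the data gives h = -5, and then k = -11.
So T(n) = 4(n + 5)² − 11.
Hence h = -5.

-5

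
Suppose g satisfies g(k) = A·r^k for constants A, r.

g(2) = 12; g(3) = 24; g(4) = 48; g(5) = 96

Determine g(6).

192

Consecutive ratio: 24/12 = 2, and 48/24 = 2, so r = 2.
Then A·2^2 = 12 gives A = 3, and g(k) = 3·2^k.
g(6) = 3·2^6 = 192.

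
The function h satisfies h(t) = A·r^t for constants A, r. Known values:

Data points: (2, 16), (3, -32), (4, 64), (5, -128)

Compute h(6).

Consecutive ratio: -32/16 = -2, and 64/(-32) = -2, so r = -2.
Then A·(-2)^2 = 16 gives A = 4, and h(t) = 4·(-2)^t.
h(6) = 4·(-2)^6 = 256.

256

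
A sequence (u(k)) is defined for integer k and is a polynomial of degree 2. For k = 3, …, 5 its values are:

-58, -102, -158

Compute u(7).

-306

Write u(k) = ak² + bk + c; the 3 given values yield a linear system in the 3 coefficients.
Solving, u(k) = -6k² - 2k + 2.
Then u(7) = -306.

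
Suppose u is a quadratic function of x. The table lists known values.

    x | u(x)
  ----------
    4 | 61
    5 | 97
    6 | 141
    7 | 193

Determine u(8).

First differences: 36, 44, 52. Second differences: 8, 8.
Level-2 differences are constant, so u has degree 2.
Extending the table by one column gives the next first difference 60, so u(8) = 193 + 60 = 253.

253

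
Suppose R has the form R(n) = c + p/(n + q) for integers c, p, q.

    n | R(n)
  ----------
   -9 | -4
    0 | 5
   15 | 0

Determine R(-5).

(R(n) − c)(n + q) = p for each data point; the three points give a linear system in c and q, then p follows.
Solving: c = -1, q = 3, p = 18, so R(n) = -1 + 18/(n + 3).
Then R(-5) = -1 + 18/(-2) = -10.

-10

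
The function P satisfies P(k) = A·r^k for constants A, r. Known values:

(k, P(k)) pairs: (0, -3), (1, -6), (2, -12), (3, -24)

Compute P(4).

-48

Consecutive ratio: -6/(-3) = 2, and -12/(-6) = 2, so r = 2.
Then A·2^0 = -3 gives A = -3, and P(k) = -3·2^k.
P(4) = -3·2^4 = -48.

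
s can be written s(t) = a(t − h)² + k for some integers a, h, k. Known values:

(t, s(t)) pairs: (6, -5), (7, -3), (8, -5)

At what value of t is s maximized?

7

First differences 2, -2; second difference -4 = 2a, so a = -2.
Expanding, the t-coefficient is −2ah = 4h; matching it to the data gives h = 7, and then k = -3.
So s(t) = -2(t − 7)² − 3.
Hence h = 7.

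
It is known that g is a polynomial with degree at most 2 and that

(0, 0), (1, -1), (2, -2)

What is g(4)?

-4

Write g(x) = ax² + bx + c; the 3 given values yield a linear system in the 3 coefficients.
Solving, the leading coefficient vanishes, and g(x) = -x.
Then g(4) = -4.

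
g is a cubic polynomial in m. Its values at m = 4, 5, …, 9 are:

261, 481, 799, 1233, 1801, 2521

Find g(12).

5773

First differences: 220, 318, 434, 568, 720. Second differences: 98, 116, 134, 152. Third differences: 18, 18, 18.
Level-3 differences are constant, so g has degree 3.
Fitting a degree-3 polynomial gives g(m) = 3m³ + 4m² + m + 1.
Then g(12) = 5773.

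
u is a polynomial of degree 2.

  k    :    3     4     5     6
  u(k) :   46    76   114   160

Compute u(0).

4

First differences: 30, 38, 46. Second differences: 8, 8.
Level-2 differences are constant, so u has degree 2.
Fitting a degree-2 polynomial gives u(k) = 4k² + 2k + 4.
Then u(0) = 4.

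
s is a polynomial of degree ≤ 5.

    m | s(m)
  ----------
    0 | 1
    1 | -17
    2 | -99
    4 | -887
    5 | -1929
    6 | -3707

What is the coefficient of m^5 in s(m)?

0

Write s(m) = am^5 + bm^4 + cm³ + dm² + em + p; the 6 given values yield a linear system in the 6 coefficients.
Solving, the leading coefficient vanishes, and s(m) = -2m^4 - 4m³ - 6m² - 6m + 1.
The coefficient of m^5 is 0.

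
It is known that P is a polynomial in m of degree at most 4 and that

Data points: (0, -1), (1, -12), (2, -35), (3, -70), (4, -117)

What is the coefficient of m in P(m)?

First differences: -11, -23, -35, -47. Second differences: -12, -12, -12.
Level-2 differences are constant, so P has degree 2.
Fitting a degree-2 polynomial gives P(m) = -6m² - 5m - 1.
The coefficient of m is -5.

-5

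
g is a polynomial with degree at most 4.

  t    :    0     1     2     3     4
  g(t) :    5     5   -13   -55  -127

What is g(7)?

First differences: 0, -18, -42, -72. Second differences: -18, -24, -30. Third differences: -6, -6.
Level-3 differences are constant, so g has degree 3.
Fitting a degree-3 polynomial gives g(t) = -t³ - 6t² + 7t + 5.
Then g(7) = -583.

-583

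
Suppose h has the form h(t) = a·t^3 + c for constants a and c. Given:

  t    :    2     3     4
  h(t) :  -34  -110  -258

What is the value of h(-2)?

From h(2) = -34 and h(3) = -110: 8a + c = -34 and 27a + c = -110.
Subtracting: 19a = -76, so a = -4; then c = -34 − (-4)·8 = -2.
So h(t) = -4t³ − 2, and h(-2) = 30.

30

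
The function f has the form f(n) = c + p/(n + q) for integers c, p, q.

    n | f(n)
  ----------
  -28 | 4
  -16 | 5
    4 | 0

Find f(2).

(f(n) − c)(n + q) = p for each data point; the three points give a linear system in c and q, then p follows.
Solving: c = 3, q = 4, p = -24, so f(n) = 3 − 24/(n + 4).
Then f(2) = 3 − 24/6 = -1.

-1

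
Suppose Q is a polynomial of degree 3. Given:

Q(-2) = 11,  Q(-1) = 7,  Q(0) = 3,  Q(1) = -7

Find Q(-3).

21

Write Q(m) = am³ + bm² + cm + d; the 4 given values yield a linear system in the 4 coefficients.
Solving, Q(m) = -m³ - 3m² - 6m + 3.
Then Q(-3) = 21.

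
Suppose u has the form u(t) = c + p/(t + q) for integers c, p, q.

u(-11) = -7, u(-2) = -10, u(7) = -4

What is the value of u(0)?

-18

(u(t) − c)(t + q) = p for each data point; the three points give a linear system in c and q, then p follows.
Solving: c = -6, q = -1, p = 12, so u(t) = -6 + 12/(t − 1).
Then u(0) = -6 + 12/(-1) = -18.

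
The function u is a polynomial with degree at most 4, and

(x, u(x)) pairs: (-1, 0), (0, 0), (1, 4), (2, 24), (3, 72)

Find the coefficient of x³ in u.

First differences: 0, 4, 20, 48. Second differences: 4, 16, 28. Third differences: 12, 12.
Level-3 differences are constant, so u has degree 3.
Fitting a degree-3 polynomial gives u(x) = 2x³ + 2x².
The coefficient of x³ is 2.

2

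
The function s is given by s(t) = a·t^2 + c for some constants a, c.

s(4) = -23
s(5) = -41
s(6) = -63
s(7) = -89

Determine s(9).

-153

From s(4) = -23 and s(5) = -41: 16a + c = -23 and 25a + c = -41.
Subtracting: 9a = -18, so a = -2; then c = -23 − (-2)·16 = 9.
So s(t) = -2t² + 9, and s(9) = -153.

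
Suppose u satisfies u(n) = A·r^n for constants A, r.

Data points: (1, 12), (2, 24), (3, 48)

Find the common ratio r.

2

Consecutive ratio: 24/12 = 2, and 48/24 = 2, so r = 2.
Then A·2^1 = 12 gives A = 6, and u(n) = 6·2^n.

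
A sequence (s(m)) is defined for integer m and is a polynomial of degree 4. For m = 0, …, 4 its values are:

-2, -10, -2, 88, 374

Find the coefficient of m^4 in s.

2

Write s(m) = am^4 + bm³ + cm² + dm + e; the 5 given values yield a linear system in the 5 coefficients.
Solving, s(m) = 2m^4 - m³ - 3m² - 6m - 2.
The coefficient of m^4 is 2.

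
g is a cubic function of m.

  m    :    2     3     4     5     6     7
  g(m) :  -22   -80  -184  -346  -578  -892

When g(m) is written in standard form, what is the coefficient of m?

Write g(m) = am³ + bm² + cm + d; the 6 given values yield a linear system in the 4 coefficients.
Solving, g(m) = -2m³ - 5m² + 5m + 4.
The coefficient of m is 5.

5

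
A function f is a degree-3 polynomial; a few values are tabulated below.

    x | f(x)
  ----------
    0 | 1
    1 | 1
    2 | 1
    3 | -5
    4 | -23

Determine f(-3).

First differences: 0, 0, -6, -18. Second differences: 0, -6, -12. Third differences: -6, -6.
Level-3 differences are constant, so f has degree 3.
Fitting a degree-3 polynomial gives f(x) = -x³ + 3x² - 2x + 1.
Then f(-3) = 61.

61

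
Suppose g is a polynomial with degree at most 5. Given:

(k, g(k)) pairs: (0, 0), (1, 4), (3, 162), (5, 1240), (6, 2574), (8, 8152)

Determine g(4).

508

Write g(k) = ak^5 + bk^4 + ck³ + dk² + ek + p; the 6 given values yield a linear system in the 6 coefficients.
Solving, the leading coefficient vanishes, and g(k) = 2k^4 - k² + 3k.
Then g(4) = 508.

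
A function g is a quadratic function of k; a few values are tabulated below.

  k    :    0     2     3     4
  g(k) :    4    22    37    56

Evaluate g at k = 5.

Write g(k) = ak² + bk + c; the 4 given values yield a linear system in the 3 coefficients.
Solving, g(k) = 2k² + 5k + 4.
Then g(5) = 79.

79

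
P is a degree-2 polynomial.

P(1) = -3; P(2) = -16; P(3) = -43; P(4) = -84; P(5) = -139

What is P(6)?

Write P(m) = am² + bm + c; the 5 given values yield a linear system in the 3 coefficients.
Solving, P(m) = -7m² + 8m - 4.
Then P(6) = -208.

-208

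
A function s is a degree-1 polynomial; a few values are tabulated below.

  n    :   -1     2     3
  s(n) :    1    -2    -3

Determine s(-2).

Write s(n) = an + b; the 3 given values yield a linear system in the 2 coefficients.
Solving, s(n) = -n.
Then s(-2) = 2.

2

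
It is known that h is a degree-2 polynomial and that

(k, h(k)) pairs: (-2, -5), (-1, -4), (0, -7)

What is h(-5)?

-32

Write h(k) = ak² + bk + c; the 3 given values yield a linear system in the 3 coefficients.
Solving, h(k) = -2k² - 5k - 7.
Then h(-5) = -32.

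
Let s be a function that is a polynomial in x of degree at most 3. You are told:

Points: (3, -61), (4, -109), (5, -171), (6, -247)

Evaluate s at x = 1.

First differences: -48, -62, -76. Second differences: -14, -14.
Level-2 differences are constant, so s has degree 2.
Fitting a degree-2 polynomial gives s(x) = -7x² + x - 1.
Then s(1) = -7.

-7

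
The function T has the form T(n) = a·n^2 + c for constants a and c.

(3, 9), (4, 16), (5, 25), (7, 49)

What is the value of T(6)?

From T(3) = 9 and T(4) = 16: 9a + c = 9 and 16a + c = 16.
Subtracting: 7a = 7, so a = 1; then c = 9 − 1·9 = 0.
So T(n) = 1n² + 0, and T(6) = 36.

36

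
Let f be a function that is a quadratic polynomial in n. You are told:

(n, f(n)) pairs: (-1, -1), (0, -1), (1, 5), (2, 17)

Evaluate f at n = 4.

Write f(n) = an² + bn + c; the 4 given values yield a linear system in the 3 coefficients.
Solving, f(n) = 3n² + 3n - 1.
Then f(4) = 59.

59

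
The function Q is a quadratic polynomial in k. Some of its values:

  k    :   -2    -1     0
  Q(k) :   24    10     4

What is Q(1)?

Write Q(k) = ak² + bk + c; the 3 given values yield a linear system in the 3 coefficients.
Solving, Q(k) = 4k² - 2k + 4.
Then Q(1) = 6.

6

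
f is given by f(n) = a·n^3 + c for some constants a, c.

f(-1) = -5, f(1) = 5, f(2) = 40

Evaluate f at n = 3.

135

From f(-1) = -5 and f(1) = 5: -1a + c = -5 and 1a + c = 5.
Subtracting: 2a = 10, so a = 5; then c = -5 − 5·(-1) = 0.
So f(n) = 5n³ + 0, and f(3) = 135.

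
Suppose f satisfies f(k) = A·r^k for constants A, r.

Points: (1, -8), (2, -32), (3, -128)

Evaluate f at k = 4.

-512

Consecutive ratio: -32/(-8) = 4, and -128/(-32) = 4, so r = 4.
Then A·4^1 = -8 gives A = -2, and f(k) = -2·4^k.
f(4) = -2·4^4 = -512.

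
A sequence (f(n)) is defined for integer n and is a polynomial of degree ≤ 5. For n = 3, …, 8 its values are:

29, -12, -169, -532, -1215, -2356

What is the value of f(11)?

First differences: -41, -157, -363, -683, -1141. Second differences: -116, -206, -320, -458. Third differences: -90, -114, -138. Fourth differences: -24, -24.
Level-4 differences are constant, so f has degree 4.
Fitting a degree-4 polynomial gives f(n) = -n^4 + 3n³ + 3n² + 2n - 4.
Then f(11) = -10267.

-10267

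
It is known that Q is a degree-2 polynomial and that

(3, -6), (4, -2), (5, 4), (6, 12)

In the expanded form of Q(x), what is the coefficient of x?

First differences: 4, 6, 8. Second differences: 2, 2.
Level-2 differences are constant, so Q has degree 2.
Fitting a degree-2 polynomial gives Q(x) = x² - 3x - 6.
The coefficient of x is -3.

-3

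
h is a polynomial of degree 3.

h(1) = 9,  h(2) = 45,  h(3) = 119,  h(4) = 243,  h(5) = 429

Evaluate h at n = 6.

First differences: 36, 74, 124, 186. Second differences: 38, 50, 62. Third differences: 12, 12.
Level-3 differences are constant, so h has degree 3.
Fitting a degree-3 polynomial gives h(n) = 2n³ + 7n² + n - 1.
Then h(6) = 689.

689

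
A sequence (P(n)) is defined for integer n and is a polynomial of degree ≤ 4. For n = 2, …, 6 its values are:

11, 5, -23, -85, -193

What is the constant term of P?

First differences: -6, -28, -62, -108. Second differences: -22, -34, -46. Third differences: -12, -12.
Level-3 differences are constant, so P has degree 3.
Fitting a degree-3 polynomial gives P(n) = -2n³ + 7n² - 3n + 5.
The constant term is P(0) = 5.

5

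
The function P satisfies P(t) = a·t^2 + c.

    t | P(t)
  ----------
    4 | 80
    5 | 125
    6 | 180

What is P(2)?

From P(4) = 80 and P(5) = 125: 16a + c = 80 and 25a + c = 125.
Subtracting: 9a = 45, so a = 5; then c = 80 − 5·16 = 0.
So P(t) = 5t² + 0, and P(2) = 20.

20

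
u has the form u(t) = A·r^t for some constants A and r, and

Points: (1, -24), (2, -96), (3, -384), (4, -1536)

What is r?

Consecutive ratio: -96/(-24) = 4, and -384/(-96) = 4, so r = 4.
Then A·4^1 = -24 gives A = -6, and u(t) = -6·4^t.

4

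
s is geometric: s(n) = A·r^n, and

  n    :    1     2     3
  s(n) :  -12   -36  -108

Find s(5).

-972

Consecutive ratio: -36/(-12) = 3, and -108/(-36) = 3, so r = 3.
Then A·3^1 = -12 gives A = -4, and s(n) = -4·3^n.
s(5) = -4·3^5 = -972.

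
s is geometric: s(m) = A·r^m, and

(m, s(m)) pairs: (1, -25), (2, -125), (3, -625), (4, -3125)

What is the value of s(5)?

Consecutive ratio: -125/(-25) = 5, and -625/(-125) = 5, so r = 5.
Then A·5^1 = -25 gives A = -5, and s(m) = -5·5^m.
s(5) = -5·5^5 = -15625.

-15625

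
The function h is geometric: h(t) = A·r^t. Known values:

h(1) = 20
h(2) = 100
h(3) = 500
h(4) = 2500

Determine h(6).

62500

Consecutive ratio: 100/20 = 5, and 500/100 = 5, so r = 5.
Then A·5^1 = 20 gives A = 4, and h(t) = 4·5^t.
h(6) = 4·5^6 = 62500.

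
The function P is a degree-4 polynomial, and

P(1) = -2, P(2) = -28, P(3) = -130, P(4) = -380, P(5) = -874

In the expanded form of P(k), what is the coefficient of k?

Write P(k) = ak^4 + bk³ + ck² + dk + e; the 5 given values yield a linear system in the 5 coefficients.
Solving, P(k) = -k^4 - 2k³ - k² + 6k - 4.
The coefficient of k is 6.

6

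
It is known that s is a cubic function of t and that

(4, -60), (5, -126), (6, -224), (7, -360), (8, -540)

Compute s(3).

-20

First differences: -66, -98, -136, -180. Second differences: -32, -38, -44. Third differences: -6, -6.
Level-3 differences are constant, so s has degree 3.
Fitting a degree-3 polynomial gives s(t) = -t³ - t² + 4t + 4.
Then s(3) = -20.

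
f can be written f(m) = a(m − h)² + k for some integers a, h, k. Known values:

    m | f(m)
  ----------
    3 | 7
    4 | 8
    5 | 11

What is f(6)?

16

First differences 1, 3; second difference 2 = 2a, so a = 1.
Expanding, the m-coefficient is −2ah = -2h; matching it to the data gives h = 3, and then k = 7.
So f(m) = 1(m − 3)² + 7.
f(6) = 1·3² + 7 = 16.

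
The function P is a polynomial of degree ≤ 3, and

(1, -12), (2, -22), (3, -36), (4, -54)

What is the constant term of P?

Write P(x) = ax³ + bx² + cx + d; the 4 given values yield a linear system in the 4 coefficients.
Solving, the leading coefficient vanishes, and P(x) = -2x² - 4x - 6.
The constant term is P(0) = -6.

-6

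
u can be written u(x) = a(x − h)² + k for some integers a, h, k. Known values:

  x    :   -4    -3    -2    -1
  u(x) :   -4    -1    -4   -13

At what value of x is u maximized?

-3

First differences 3, -3, -9; second difference -6 = 2a, so a = -3.
Expanding, the x-coefficient is −2ah = 6h; matching it to the data gives h = -3, and then k = -1.
So u(x) = -3(x + 3)² − 1.
Hence h = -3.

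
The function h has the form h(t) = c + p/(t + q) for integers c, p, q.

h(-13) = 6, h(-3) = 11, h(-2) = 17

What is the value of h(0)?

-7

(h(t) − c)(t + q) = p for each data point; the three points give a linear system in c and q, then p follows.
Solving: c = 5, q = 1, p = -12, so h(t) = 5 − 12/(t + 1).
Then h(0) = 5 − 12/1 = -7.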